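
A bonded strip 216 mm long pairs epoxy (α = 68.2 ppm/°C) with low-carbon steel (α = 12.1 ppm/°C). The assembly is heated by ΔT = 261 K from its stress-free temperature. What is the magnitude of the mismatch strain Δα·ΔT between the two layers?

0.0146

Δα = |68.2 − 12.1|×10⁻⁶/K = 56.1×10⁻⁶/K.
Mismatch strain = Δα·ΔT = 56.1×10⁻⁶ × 261.0 = 0.0146.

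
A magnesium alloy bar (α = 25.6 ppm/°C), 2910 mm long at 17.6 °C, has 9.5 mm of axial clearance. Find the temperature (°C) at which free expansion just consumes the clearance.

α·L₀·ΔT = 9.5 mm ⇒ ΔT = 9.5 / (25.6×10⁻⁶ × 2910.0) = 127.5 K.
T = 17.6 + 127.5 = 145.1 °C.

145 °C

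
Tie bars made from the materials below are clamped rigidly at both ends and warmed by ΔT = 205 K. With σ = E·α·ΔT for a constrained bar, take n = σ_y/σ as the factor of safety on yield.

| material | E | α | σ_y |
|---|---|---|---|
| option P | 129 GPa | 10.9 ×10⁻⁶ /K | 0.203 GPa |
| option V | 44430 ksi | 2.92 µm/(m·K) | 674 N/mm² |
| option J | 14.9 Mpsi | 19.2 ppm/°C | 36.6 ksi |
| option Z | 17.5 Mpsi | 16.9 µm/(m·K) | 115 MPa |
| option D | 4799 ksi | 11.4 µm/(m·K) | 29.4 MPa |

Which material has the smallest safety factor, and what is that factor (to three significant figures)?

option Z, n = 0.275

Converting E to GPa, α to ×10⁻⁶/K, σ_y to MPa, then σ and n for each:
  option P: E = 129.0, α = 10.9, σ_y = 203.0 → σ = 288 MPa, n = 0.704
  option V: E = 306.3, α = 2.92, σ_y = 674.0 → σ = 183 MPa, n = 3.68
  option J: E = 102.7, α = 19.2, σ_y = 252.3 → σ = 404 MPa, n = 0.624
  option Z: E = 120.7, α = 16.9, σ_y = 115.0 → σ = 418 MPa, n = 0.275
  option D: E = 33.09, α = 11.4, σ_y = 29.40 → σ = 77.3 MPa, n = 0.380
Smallest n: option Z with n = 0.275.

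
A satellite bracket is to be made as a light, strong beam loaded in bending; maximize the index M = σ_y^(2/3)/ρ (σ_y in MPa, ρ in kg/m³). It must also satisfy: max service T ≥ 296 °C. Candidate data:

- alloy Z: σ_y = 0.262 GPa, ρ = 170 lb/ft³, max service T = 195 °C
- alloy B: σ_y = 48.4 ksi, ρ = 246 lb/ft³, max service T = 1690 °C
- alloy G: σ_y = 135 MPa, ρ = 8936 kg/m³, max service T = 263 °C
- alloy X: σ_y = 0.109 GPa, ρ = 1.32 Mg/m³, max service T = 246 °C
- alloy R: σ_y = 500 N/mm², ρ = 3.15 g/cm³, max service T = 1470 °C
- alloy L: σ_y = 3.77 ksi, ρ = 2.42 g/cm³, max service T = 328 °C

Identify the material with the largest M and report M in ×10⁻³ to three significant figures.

Screen on constraints: max service T ≥ 296 °C. Survivors: alloy B, alloy R, alloy L.
Putting every candidate on a common basis:
  alloy B: σ_y = 333.7 MPa, ρ = 3941 kg/m³
  alloy R: σ_y = 500.0 MPa, ρ = 3150 kg/m³
  alloy L: σ_y = 25.99 MPa, ρ = 2420 kg/m³
  alloy R: M = 20.0×10⁻³
  alloy B: M = 12.2×10⁻³
  alloy L: M = 3.63×10⁻³
Alloy R has the largest M.

alloy R, M = 20.0×10⁻³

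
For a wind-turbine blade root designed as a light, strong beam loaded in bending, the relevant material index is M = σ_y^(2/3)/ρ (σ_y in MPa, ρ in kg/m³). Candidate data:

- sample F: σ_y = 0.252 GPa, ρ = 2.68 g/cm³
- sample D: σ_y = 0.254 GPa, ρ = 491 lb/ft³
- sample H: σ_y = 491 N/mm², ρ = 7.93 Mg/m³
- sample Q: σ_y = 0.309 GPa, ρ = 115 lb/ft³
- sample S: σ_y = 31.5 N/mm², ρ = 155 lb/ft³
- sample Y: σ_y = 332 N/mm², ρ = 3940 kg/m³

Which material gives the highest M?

Normalizing units and computing the index:
  sample F: σ_y = 252.0 MPa, ρ = 2680 kg/m³
  sample D: σ_y = 254.0 MPa, ρ = 7865 kg/m³
  sample H: σ_y = 491.0 MPa, ρ = 7930 kg/m³
  sample Q: σ_y = 309.0 MPa, ρ = 1842 kg/m³
  sample S: σ_y = 31.50 MPa, ρ = 2483 kg/m³
  sample Y: σ_y = 332.0 MPa, ρ = 3940 kg/m³
  sample Q: M = 24.8×10⁻³
  sample F: M = 14.9×10⁻³
  sample Y: M = 12.2×10⁻³
  sample H: M = 7.85×10⁻³
  sample D: M = 5.10×10⁻³
  sample S: M = 4.02×10⁻³
The maximum is for sample Q.

sample Q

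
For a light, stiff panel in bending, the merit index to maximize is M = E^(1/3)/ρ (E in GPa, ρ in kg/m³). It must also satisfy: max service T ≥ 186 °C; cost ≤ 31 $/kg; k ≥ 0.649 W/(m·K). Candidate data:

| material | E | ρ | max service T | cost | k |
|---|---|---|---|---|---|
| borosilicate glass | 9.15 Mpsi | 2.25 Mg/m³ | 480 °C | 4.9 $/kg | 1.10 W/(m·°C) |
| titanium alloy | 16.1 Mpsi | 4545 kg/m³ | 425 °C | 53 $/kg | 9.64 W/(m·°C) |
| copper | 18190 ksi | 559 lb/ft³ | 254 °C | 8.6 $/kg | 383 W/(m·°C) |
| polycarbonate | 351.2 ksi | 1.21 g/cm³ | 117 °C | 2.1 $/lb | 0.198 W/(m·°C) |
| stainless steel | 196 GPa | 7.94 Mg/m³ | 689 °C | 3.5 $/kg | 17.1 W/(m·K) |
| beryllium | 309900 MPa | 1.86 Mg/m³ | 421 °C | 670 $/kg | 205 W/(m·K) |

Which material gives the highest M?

borosilicate glass

Screen on constraints: max service T ≥ 186 °C; cost ≤ 31 $/kg; k ≥ 0.649 W/(m·K). Survivors: borosilicate glass, copper, stainless steel.
Convert each candidate to consistent units, then evaluate M:
  borosilicate glass: E = 63.09 GPa, ρ = 2250 kg/m³
  copper: E = 125.4 GPa, ρ = 8954 kg/m³
  stainless steel: E = 196.0 GPa, ρ = 7940 kg/m³
  borosilicate glass: M = 1.77×10⁻³
  stainless steel: M = 0.732×10⁻³
  copper: M = 0.559×10⁻³
Borosilicate glass has the largest M.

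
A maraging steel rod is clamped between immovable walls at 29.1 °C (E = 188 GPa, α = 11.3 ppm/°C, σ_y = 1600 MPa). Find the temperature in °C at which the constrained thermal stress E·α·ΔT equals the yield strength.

E·α·ΔT = 1600 MPa ⇒ ΔT = 1600 / (188.0×10³ × 11.3×10⁻⁶) = 753.2 K.
T = 29.1 + 753.2 = 782.3 °C.

782 °C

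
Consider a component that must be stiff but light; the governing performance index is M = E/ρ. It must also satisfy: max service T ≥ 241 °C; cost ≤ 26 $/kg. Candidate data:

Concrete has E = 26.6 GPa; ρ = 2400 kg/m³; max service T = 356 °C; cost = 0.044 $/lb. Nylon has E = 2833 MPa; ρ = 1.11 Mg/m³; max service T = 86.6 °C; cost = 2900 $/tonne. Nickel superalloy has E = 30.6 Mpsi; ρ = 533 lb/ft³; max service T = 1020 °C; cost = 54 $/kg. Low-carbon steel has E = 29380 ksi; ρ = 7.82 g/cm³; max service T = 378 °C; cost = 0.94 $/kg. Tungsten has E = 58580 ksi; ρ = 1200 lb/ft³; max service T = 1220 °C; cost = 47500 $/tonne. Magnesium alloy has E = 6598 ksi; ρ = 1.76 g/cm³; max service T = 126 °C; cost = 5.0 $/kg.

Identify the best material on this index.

low-carbon steel

Screen on constraints: max service T ≥ 241 °C; cost ≤ 26 $/kg. Survivors: concrete, low-carbon steel.
Normalizing units and computing the index:
  concrete: E = 26.60 GPa, ρ = 2400 kg/m³
  low-carbon steel: E = 202.6 GPa, ρ = 7820 kg/m³
  low-carbon steel: M = 25.9 MN·m/kg
  concrete: M = 11.1 MN·m/kg
Low-carbon steel has the largest M.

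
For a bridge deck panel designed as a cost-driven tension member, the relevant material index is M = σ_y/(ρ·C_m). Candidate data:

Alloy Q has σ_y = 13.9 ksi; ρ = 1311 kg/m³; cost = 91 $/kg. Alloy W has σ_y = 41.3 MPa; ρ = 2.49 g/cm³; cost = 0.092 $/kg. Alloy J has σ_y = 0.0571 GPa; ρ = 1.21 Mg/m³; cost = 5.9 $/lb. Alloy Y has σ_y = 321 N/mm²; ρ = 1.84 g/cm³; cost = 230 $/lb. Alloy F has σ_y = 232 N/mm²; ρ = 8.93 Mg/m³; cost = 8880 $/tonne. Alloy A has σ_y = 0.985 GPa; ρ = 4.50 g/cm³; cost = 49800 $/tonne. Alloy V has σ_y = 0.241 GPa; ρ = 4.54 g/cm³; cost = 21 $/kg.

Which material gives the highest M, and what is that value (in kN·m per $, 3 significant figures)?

alloy W, M = 180 kN·m per $

Putting every candidate on a common basis:
  alloy Q: σ_y = 95.84 MPa, ρ = 1311 kg/m³, cost = 91.00 $/kg
  alloy W: σ_y = 41.30 MPa, ρ = 2490 kg/m³, cost = 0.09200 $/kg
  alloy J: σ_y = 57.10 MPa, ρ = 1210 kg/m³, cost = 13.01 $/kg
  alloy Y: σ_y = 321.0 MPa, ρ = 1840 kg/m³, cost = 507.1 $/kg
  alloy F: σ_y = 232.0 MPa, ρ = 8930 kg/m³, cost = 8.880 $/kg
  alloy A: σ_y = 985.0 MPa, ρ = 4500 kg/m³, cost = 49.80 $/kg
  alloy V: σ_y = 241.0 MPa, ρ = 4540 kg/m³, cost = 21.00 $/kg
  alloy W: M = 180 kN·m per $
  alloy A: M = 4.40 kN·m per $
  alloy J: M = 3.63 kN·m per $
  alloy F: M = 2.93 kN·m per $
  alloy V: M = 2.53 kN·m per $
  alloy Q: M = 0.803 kN·m per $
  alloy Y: M = 0.344 kN·m per $
Highest index: alloy W.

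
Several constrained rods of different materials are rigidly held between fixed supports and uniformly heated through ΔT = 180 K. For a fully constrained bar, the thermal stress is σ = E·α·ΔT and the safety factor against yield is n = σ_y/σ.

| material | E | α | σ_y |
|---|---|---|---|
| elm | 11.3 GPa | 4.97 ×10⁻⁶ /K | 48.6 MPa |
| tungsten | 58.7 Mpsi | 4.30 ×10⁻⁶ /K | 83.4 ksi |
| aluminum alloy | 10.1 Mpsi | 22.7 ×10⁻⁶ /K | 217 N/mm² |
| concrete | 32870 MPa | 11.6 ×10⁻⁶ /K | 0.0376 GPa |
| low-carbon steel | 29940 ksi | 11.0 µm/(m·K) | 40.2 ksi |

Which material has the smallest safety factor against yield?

concrete

Per material, after unit conversion:
  elm: E = 11.30, α = 4.97, σ_y = 48.60 → σ = 10.1 MPa, n = 4.81
  tungsten: E = 404.7, α = 4.30, σ_y = 575.0 → σ = 313 MPa, n = 1.84
  aluminum alloy: E = 69.64, α = 22.7, σ_y = 217.0 → σ = 285 MPa, n = 0.763
  concrete: E = 32.87, α = 11.6, σ_y = 37.60 → σ = 68.6 MPa, n = 0.548
  low-carbon steel: E = 206.4, α = 11.0, σ_y = 277.2 → σ = 409 MPa, n = 0.678
The minimum is concrete at n = 0.548.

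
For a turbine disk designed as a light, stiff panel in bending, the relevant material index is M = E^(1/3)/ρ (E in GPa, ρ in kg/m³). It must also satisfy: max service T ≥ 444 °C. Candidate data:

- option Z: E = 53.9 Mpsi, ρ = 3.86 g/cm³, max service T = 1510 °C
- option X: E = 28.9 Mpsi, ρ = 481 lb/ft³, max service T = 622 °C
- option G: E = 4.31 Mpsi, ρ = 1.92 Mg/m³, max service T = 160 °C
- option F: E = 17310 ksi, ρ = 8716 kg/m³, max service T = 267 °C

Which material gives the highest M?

option Z

Screen on constraints: max service T ≥ 444 °C. Survivors: option Z, option X.
Normalizing units and computing the index:
  option Z: E = 371.6 GPa, ρ = 3860 kg/m³
  option X: E = 199.3 GPa, ρ = 7705 kg/m³
  option Z: M = 1.86×10⁻³
  option X: M = 0.758×10⁻³
Highest index: option Z.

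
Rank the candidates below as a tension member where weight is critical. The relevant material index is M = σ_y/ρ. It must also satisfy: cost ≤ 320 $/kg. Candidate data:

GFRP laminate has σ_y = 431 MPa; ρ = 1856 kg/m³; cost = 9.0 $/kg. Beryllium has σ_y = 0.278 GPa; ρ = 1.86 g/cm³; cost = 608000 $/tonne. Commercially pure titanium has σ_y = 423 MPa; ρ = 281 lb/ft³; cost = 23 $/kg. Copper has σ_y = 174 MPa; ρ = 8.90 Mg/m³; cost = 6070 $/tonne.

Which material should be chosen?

Screen on constraints: cost ≤ 320 $/kg. Survivors: GFRP laminate, commercially pure titanium, copper.
Convert each candidate to consistent units, then evaluate M:
  GFRP laminate: σ_y = 431.0 MPa, ρ = 1856 kg/m³
  commercially pure titanium: σ_y = 423.0 MPa, ρ = 4501 kg/m³
  copper: σ_y = 174.0 MPa, ρ = 8900 kg/m³
  GFRP laminate: M = 232 kN·m/kg
  commercially pure titanium: M = 94.0 kN·m/kg
  copper: M = 19.6 kN·m/kg
GFRP laminate has the largest M.

GFRP laminate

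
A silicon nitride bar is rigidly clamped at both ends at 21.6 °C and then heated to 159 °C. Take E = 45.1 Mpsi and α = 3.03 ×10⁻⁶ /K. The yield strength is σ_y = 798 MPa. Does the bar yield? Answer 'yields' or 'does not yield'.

E = 45.1 Mpsi = 311.0 GPa.
ΔT = 137.4 K. Constrained thermal stress σ = E·α·ΔT = 311.0×10³ MPa × 3.03×10⁻⁶ × 137.4 = 129 MPa (compressive).
Compare to σ_y = 798 MPa: σ < σ_y, so it does not yield.

does not yield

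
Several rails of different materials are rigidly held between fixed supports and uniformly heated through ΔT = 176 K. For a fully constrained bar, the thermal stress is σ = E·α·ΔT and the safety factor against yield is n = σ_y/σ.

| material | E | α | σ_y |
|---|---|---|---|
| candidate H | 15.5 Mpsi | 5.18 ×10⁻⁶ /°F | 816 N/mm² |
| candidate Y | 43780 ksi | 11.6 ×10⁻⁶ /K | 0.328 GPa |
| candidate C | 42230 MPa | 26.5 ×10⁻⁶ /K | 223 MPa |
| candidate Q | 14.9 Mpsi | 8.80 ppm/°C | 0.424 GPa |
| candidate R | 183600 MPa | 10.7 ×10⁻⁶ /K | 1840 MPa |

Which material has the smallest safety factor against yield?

With everything in SI (GPa, ×10⁻⁶/K, MPa):
  candidate H: E = 106.9, α = 9.32, σ_y = 816.0 → σ = 175 MPa, n = 4.65
  candidate Y: E = 301.9, α = 11.6, σ_y = 328.0 → σ = 616 MPa, n = 0.532
  candidate C: E = 42.23, α = 26.5, σ_y = 223.0 → σ = 197 MPa, n = 1.13
  candidate Q: E = 102.7, α = 8.80, σ_y = 424.0 → σ = 159 MPa, n = 2.66
  candidate R: E = 183.6, α = 10.7, σ_y = 1840 → σ = 346 MPa, n = 5.32
Candidate Y has the lowest safety factor, n = 0.532.

candidate Y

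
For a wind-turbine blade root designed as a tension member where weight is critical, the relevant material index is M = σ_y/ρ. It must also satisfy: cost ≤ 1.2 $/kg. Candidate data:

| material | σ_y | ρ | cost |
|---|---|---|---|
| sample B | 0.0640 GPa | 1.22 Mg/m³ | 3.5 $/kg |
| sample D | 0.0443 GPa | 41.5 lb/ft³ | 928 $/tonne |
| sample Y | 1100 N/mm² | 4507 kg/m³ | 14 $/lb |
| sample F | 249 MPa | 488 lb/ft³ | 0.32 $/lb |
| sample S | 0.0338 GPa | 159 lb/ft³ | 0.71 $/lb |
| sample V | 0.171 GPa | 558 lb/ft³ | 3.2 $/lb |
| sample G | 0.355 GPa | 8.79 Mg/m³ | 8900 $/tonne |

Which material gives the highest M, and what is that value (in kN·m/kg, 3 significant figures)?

Screen on constraints: cost ≤ 1.2 $/kg. Survivors: sample D, sample F.
Putting every candidate on a common basis:
  sample D: σ_y = 44.30 MPa, ρ = 664.8 kg/m³
  sample F: σ_y = 249.0 MPa, ρ = 7817 kg/m³
  sample D: M = 66.6 kN·m/kg
  sample F: M = 31.9 kN·m/kg
Sample D has the largest M.

sample D, M = 66.6 kN·m/kg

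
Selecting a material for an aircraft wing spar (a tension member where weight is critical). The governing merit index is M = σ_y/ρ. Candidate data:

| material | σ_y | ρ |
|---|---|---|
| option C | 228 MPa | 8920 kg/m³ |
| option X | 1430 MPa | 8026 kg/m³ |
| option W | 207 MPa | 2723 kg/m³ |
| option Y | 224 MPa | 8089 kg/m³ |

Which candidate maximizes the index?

option X

Computing M directly (units already consistent):
  option X: M = 178 kN·m/kg
  option W: M = 76.0 kN·m/kg
  option Y: M = 27.7 kN·m/kg
  option C: M = 25.6 kN·m/kg
The maximum is for option X.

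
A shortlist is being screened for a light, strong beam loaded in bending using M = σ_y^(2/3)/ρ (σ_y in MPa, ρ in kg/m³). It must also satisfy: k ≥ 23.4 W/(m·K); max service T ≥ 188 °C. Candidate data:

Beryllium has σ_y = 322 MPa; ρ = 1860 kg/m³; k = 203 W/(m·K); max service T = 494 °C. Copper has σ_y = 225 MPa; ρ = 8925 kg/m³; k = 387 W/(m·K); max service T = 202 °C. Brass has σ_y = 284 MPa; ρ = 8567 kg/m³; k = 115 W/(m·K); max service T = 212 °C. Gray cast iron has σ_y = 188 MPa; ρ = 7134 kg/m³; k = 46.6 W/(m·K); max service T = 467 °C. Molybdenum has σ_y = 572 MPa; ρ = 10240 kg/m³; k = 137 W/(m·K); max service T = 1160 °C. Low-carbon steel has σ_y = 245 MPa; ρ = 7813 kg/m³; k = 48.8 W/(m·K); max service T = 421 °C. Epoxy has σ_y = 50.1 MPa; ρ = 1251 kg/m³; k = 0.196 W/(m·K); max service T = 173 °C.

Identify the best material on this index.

Screen on constraints: k ≥ 23.4 W/(m·K); max service T ≥ 188 °C. Survivors: beryllium, copper, brass, gray cast iron, molybdenum, low-carbon steel.
Evaluate M for each candidate:
  beryllium: M = 25.3×10⁻³
  molybdenum: M = 6.73×10⁻³
  brass: M = 5.04×10⁻³
  low-carbon steel: M = 5.01×10⁻³
  gray cast iron: M = 4.60×10⁻³
  copper: M = 4.14×10⁻³
Beryllium ranks first.

beryllium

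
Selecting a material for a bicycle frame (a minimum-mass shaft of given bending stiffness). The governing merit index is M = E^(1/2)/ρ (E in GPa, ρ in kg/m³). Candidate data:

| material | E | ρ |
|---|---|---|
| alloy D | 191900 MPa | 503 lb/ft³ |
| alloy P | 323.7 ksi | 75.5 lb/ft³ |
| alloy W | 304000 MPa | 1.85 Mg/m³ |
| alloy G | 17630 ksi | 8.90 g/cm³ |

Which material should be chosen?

Putting every candidate on a common basis:
  alloy D: E = 191.9 GPa, ρ = 8057 kg/m³
  alloy P: E = 2.232 GPa, ρ = 1209 kg/m³
  alloy W: E = 304.0 GPa, ρ = 1850 kg/m³
  alloy G: E = 121.6 GPa, ρ = 8900 kg/m³
  alloy W: M = 9.42×10⁻³
  alloy D: M = 1.72×10⁻³
  alloy G: M = 1.24×10⁻³
  alloy P: M = 1.24×10⁻³
The maximum is for alloy W.

alloy W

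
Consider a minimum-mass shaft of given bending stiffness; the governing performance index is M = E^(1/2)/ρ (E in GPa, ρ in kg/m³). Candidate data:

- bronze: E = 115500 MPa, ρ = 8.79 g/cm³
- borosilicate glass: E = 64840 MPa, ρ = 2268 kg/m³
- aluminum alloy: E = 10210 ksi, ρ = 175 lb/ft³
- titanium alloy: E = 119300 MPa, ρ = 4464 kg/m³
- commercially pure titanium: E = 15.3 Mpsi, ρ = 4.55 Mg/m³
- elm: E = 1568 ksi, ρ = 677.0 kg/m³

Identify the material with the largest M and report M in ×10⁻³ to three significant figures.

Convert each candidate to consistent units, then evaluate M:
  bronze: E = 115.5 GPa, ρ = 8790 kg/m³
  borosilicate glass: E = 64.84 GPa, ρ = 2268 kg/m³
  aluminum alloy: E = 70.40 GPa, ρ = 2803 kg/m³
  titanium alloy: E = 119.3 GPa, ρ = 4464 kg/m³
  commercially pure titanium: E = 105.5 GPa, ρ = 4550 kg/m³
  elm: E = 10.81 GPa, ρ = 677.0 kg/m³
  elm: M = 4.86×10⁻³
  borosilicate glass: M = 3.55×10⁻³
  aluminum alloy: M = 2.99×10⁻³
  titanium alloy: M = 2.45×10⁻³
  commercially pure titanium: M = 2.26×10⁻³
  bronze: M = 1.22×10⁻³
Highest index: elm.

elm, M = 4.86×10⁻³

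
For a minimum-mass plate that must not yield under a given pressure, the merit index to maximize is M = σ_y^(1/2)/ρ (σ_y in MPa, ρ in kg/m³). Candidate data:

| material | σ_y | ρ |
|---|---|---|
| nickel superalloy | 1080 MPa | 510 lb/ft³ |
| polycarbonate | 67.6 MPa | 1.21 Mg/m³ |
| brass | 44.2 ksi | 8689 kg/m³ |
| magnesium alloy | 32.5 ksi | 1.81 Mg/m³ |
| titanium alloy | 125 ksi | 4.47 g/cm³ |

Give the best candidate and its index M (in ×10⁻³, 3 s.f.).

Normalizing units and computing the index:
  nickel superalloy: σ_y = 1080 MPa, ρ = 8169 kg/m³
  polycarbonate: σ_y = 67.60 MPa, ρ = 1210 kg/m³
  brass: σ_y = 304.7 MPa, ρ = 8689 kg/m³
  magnesium alloy: σ_y = 224.1 MPa, ρ = 1810 kg/m³
  titanium alloy: σ_y = 861.8 MPa, ρ = 4470 kg/m³
  magnesium alloy: M = 8.27×10⁻³
  polycarbonate: M = 6.79×10⁻³
  titanium alloy: M = 6.57×10⁻³
  nickel superalloy: M = 4.02×10⁻³
  brass: M = 2.01×10⁻³
Highest index: magnesium alloy.

magnesium alloy, M = 8.27×10⁻³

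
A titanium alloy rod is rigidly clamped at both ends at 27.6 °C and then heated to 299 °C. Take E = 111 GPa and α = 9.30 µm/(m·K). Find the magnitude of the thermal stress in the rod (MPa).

ΔT = 271.4 K. Constrained thermal stress σ = E·α·ΔT = 111.0×10³ MPa × 9.30×10⁻⁶ × 271.4 = 280 MPa (compressive).

280 MPa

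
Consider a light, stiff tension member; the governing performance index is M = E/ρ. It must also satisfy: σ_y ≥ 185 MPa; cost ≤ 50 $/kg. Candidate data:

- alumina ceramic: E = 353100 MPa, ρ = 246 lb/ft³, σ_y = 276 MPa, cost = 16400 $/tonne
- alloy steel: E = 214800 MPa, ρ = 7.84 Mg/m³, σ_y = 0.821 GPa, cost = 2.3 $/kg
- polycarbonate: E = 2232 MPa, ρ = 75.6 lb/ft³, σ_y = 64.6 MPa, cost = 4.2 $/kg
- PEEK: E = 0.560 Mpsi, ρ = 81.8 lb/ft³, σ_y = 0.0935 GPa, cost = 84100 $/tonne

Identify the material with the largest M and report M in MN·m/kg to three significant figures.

alumina ceramic, M = 89.6 MN·m/kg

Screen on constraints: σ_y ≥ 185 MPa; cost ≤ 50 $/kg. Survivors: alumina ceramic, alloy steel.
After converting to SI:
  alumina ceramic: E = 353.1 GPa, ρ = 3941 kg/m³
  alloy steel: E = 214.8 GPa, ρ = 7840 kg/m³
  alumina ceramic: M = 89.6 MN·m/kg
  alloy steel: M = 27.4 MN·m/kg
Alumina ceramic ranks first.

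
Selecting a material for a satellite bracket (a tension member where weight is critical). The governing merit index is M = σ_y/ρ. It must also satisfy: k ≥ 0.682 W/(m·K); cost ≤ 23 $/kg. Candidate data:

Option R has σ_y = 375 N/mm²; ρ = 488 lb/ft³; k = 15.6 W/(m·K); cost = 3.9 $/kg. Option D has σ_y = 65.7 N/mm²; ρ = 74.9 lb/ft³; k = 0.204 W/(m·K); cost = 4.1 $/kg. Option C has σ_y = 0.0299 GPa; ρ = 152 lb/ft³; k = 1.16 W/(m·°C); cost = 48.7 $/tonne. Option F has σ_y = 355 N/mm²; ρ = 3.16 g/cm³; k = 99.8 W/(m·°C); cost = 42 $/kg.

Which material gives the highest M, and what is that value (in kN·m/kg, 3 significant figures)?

option R, M = 48.0 kN·m/kg

Screen on constraints: k ≥ 0.682 W/(m·K); cost ≤ 23 $/kg. Survivors: option R, option C.
Normalizing units and computing the index:
  option R: σ_y = 375.0 MPa, ρ = 7817 kg/m³
  option C: σ_y = 29.90 MPa, ρ = 2435 kg/m³
  option R: M = 48.0 kN·m/kg
  option C: M = 12.3 kN·m/kg
Option R ranks first.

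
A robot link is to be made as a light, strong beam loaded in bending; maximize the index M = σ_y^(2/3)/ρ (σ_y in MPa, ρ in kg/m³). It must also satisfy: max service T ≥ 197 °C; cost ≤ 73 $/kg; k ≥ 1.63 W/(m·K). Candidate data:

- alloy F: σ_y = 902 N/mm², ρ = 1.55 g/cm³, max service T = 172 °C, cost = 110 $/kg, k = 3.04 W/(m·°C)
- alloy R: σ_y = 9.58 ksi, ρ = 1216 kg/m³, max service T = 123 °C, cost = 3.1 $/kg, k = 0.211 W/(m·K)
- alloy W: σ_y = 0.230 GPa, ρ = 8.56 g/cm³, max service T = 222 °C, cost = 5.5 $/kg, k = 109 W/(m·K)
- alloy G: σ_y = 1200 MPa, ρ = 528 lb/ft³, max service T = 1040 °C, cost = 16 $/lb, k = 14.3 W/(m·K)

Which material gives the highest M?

Screen on constraints: max service T ≥ 197 °C; cost ≤ 73 $/kg; k ≥ 1.63 W/(m·K). Survivors: alloy W, alloy G.
Putting every candidate on a common basis:
  alloy W: σ_y = 230.0 MPa, ρ = 8560 kg/m³
  alloy G: σ_y = 1200 MPa, ρ = 8458 kg/m³
  alloy G: M = 13.4×10⁻³
  alloy W: M = 4.39×10⁻³
Highest index: alloy G.

alloy G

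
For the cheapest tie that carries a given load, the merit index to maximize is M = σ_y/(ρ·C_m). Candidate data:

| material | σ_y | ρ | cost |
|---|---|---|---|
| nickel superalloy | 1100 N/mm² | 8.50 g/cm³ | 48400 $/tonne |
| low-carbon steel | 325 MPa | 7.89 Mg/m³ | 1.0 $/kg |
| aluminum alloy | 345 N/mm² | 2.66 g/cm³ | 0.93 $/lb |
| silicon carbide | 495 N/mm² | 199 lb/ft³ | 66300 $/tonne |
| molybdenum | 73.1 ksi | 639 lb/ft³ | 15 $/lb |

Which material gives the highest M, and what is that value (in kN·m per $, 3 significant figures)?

aluminum alloy, M = 63.3 kN·m per $

Putting every candidate on a common basis:
  nickel superalloy: σ_y = 1100 MPa, ρ = 8500 kg/m³, cost = 48.40 $/kg
  low-carbon steel: σ_y = 325.0 MPa, ρ = 7890 kg/m³, cost = 1.000 $/kg
  aluminum alloy: σ_y = 345.0 MPa, ρ = 2660 kg/m³, cost = 2.050 $/kg
  silicon carbide: σ_y = 495.0 MPa, ρ = 3188 kg/m³, cost = 66.30 $/kg
  molybdenum: σ_y = 504.0 MPa, ρ = 10240 kg/m³, cost = 33.07 $/kg
  aluminum alloy: M = 63.3 kN·m per $
  low-carbon steel: M = 41.2 kN·m per $
  nickel superalloy: M = 2.67 kN·m per $
  silicon carbide: M = 2.34 kN·m per $
  molybdenum: M = 1.49 kN·m per $
The maximum is for aluminum alloy.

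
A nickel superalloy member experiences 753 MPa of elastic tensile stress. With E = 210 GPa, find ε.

ε = σ/E = 753 / 210000 = 3.59×10⁻³.

3.59×10⁻³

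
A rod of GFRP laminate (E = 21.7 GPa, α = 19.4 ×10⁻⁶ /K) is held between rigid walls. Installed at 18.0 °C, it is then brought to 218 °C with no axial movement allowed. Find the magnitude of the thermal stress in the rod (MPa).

84.2 MPa

ΔT = 200.0 K. Constrained thermal stress σ = E·α·ΔT = 21.70×10³ MPa × 19.4×10⁻⁶ × 200.0 = 84.2 MPa (compressive).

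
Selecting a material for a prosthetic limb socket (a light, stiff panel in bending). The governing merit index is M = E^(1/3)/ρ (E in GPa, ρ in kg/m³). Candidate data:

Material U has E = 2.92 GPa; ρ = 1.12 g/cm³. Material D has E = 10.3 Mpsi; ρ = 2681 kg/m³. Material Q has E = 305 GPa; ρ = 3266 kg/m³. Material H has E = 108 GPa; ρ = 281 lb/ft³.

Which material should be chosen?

material Q

Normalizing units and computing the index:
  material U: E = 2.920 GPa, ρ = 1120 kg/m³
  material D: E = 71.02 GPa, ρ = 2681 kg/m³
  material Q: E = 305.0 GPa, ρ = 3266 kg/m³
  material H: E = 108.0 GPa, ρ = 4501 kg/m³
  material Q: M = 2.06×10⁻³
  material D: M = 1.54×10⁻³
  material U: M = 1.28×10⁻³
  material H: M = 1.06×10⁻³
Material Q ranks first.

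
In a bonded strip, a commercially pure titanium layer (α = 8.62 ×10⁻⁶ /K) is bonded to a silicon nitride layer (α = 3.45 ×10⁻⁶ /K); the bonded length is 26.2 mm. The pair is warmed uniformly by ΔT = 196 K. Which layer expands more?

α(commercially pure titanium) = 8.62×10⁻⁶/K vs α(silicon nitride) = 3.45×10⁻⁶/K.
Higher α expands more for the same ΔT: commercially pure titanium.

commercially pure titanium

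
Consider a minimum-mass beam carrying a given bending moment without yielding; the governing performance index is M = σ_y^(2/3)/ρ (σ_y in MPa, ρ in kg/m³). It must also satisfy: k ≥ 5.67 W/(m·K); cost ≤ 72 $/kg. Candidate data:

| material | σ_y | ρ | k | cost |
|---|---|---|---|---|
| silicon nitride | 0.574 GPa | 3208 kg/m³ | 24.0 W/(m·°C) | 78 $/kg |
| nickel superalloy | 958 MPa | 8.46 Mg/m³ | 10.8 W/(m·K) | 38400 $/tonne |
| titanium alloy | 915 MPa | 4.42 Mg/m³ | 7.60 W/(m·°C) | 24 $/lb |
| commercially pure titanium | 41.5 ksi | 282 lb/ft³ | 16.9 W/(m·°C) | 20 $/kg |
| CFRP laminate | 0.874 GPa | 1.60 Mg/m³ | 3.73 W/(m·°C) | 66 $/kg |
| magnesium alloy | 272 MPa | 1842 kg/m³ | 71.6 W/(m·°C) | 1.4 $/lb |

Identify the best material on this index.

magnesium alloy

Screen on constraints: k ≥ 5.67 W/(m·K); cost ≤ 72 $/kg. Survivors: nickel superalloy, titanium alloy, commercially pure titanium, magnesium alloy.
After converting to SI:
  nickel superalloy: σ_y = 958.0 MPa, ρ = 8460 kg/m³
  titanium alloy: σ_y = 915.0 MPa, ρ = 4420 kg/m³
  commercially pure titanium: σ_y = 286.1 MPa, ρ = 4517 kg/m³
  magnesium alloy: σ_y = 272.0 MPa, ρ = 1842 kg/m³
  magnesium alloy: M = 22.8×10⁻³
  titanium alloy: M = 21.3×10⁻³
  nickel superalloy: M = 11.5×10⁻³
  commercially pure titanium: M = 9.61×10⁻³
Highest index: magnesium alloy.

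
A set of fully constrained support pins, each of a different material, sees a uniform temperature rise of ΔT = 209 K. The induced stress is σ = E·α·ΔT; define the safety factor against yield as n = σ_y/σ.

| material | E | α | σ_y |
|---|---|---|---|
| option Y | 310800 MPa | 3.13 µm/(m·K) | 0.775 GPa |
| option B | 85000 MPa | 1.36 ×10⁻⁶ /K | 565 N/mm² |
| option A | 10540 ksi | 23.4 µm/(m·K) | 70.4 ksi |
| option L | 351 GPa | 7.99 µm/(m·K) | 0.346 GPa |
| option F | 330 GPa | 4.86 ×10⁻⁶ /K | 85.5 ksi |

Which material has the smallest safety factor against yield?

option L

With everything in SI (GPa, ×10⁻⁶/K, MPa):
  option Y: E = 310.8, α = 3.13, σ_y = 775.0 → σ = 203 MPa, n = 3.81
  option B: E = 85.00, α = 1.36, σ_y = 565.0 → σ = 24.2 MPa, n = 23.4
  option A: E = 72.67, α = 23.4, σ_y = 485.4 → σ = 355 MPa, n = 1.37
  option L: E = 351.0, α = 7.99, σ_y = 346.0 → σ = 586 MPa, n = 0.590
  option F: E = 330.0, α = 4.86, σ_y = 589.5 → σ = 335 MPa, n = 1.76
Smallest n: option L with n = 0.590.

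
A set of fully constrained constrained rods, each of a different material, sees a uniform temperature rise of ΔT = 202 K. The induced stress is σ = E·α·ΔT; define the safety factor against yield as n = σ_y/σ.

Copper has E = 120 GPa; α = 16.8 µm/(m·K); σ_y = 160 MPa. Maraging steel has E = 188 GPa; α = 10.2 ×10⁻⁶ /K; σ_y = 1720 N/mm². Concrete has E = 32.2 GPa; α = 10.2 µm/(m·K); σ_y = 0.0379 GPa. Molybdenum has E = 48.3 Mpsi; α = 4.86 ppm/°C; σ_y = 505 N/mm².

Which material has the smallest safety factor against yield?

copper

Per material, after unit conversion:
  copper: E = 120.0, α = 16.8, σ_y = 160.0 → σ = 407 MPa, n = 0.393
  maraging steel: E = 188.0, α = 10.2, σ_y = 1720 → σ = 387 MPa, n = 4.44
  concrete: E = 32.20, α = 10.2, σ_y = 37.90 → σ = 66.3 MPa, n = 0.571
  molybdenum: E = 333.0, α = 4.86, σ_y = 505.0 → σ = 327 MPa, n = 1.54
Smallest n: copper with n = 0.393.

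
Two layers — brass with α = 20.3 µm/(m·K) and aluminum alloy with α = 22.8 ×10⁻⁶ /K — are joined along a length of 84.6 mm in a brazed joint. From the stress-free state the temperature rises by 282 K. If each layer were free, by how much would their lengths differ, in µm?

Δα = |20.3 − 22.8|×10⁻⁶/K = 2.50×10⁻⁶/K.
ΔL_mismatch = Δα·L·ΔT = 2.50×10⁻⁶ × 84.6 mm × 282.0 K = 59.6 µm.

59.6 µm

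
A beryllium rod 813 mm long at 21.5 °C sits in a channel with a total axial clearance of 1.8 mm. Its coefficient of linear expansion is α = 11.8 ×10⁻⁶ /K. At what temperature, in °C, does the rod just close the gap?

α·L₀·ΔT = 1.8 mm ⇒ ΔT = 1.8 / (11.8×10⁻⁶ × 813.0) = 187.6 K.
T = 21.5 + 187.6 = 209.1 °C.

209 °C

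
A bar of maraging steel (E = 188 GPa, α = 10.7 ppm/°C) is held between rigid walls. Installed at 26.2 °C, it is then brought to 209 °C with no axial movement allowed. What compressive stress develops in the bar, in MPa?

368 MPa

ΔT = 182.8 K. Constrained thermal stress σ = E·α·ΔT = 188.0×10³ MPa × 10.7×10⁻⁶ × 182.8 = 368 MPa (compressive).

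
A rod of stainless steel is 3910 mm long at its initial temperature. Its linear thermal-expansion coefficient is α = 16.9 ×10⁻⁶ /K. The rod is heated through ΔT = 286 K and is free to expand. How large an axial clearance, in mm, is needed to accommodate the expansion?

18.9 mm

ΔL = α·L₀·ΔT = 16.9×10⁻⁶ × 3910 mm × 286.0 K = 18.9 mm.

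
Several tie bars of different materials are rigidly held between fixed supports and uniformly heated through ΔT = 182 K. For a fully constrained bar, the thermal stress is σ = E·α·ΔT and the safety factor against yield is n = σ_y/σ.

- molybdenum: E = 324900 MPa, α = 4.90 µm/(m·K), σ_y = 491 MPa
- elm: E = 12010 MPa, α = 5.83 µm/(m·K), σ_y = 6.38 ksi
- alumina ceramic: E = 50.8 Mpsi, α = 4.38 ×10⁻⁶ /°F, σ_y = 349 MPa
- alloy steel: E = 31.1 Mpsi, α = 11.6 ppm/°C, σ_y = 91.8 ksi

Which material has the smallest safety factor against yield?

Converting E to GPa, α to ×10⁻⁶/K, σ_y to MPa, then σ and n for each:
  molybdenum: E = 324.9, α = 4.90, σ_y = 491.0 → σ = 290 MPa, n = 1.69
  elm: E = 12.01, α = 5.83, σ_y = 43.99 → σ = 12.7 MPa, n = 3.45
  alumina ceramic: E = 350.3, α = 7.88, σ_y = 349.0 → σ = 503 MPa, n = 0.694
  alloy steel: E = 214.4, α = 11.6, σ_y = 632.9 → σ = 453 MPa, n = 1.40
Smallest n: alumina ceramic with n = 0.694.

alumina ceramic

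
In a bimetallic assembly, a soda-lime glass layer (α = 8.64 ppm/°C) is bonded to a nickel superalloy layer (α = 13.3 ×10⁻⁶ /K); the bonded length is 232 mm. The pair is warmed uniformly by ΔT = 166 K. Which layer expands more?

nickel superalloy

α(soda-lime glass) = 8.64×10⁻⁶/K vs α(nickel superalloy) = 13.3×10⁻⁶/K.
Higher α expands more for the same ΔT: nickel superalloy.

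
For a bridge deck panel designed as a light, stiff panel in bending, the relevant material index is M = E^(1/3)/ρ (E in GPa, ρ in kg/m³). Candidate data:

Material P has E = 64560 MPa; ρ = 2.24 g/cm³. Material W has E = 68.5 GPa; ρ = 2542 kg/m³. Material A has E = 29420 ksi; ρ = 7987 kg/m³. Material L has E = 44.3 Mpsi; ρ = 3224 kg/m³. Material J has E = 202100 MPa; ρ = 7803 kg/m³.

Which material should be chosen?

material L

Convert each candidate to consistent units, then evaluate M:
  material P: E = 64.56 GPa, ρ = 2240 kg/m³
  material W: E = 68.50 GPa, ρ = 2542 kg/m³
  material A: E = 202.8 GPa, ρ = 7987 kg/m³
  material L: E = 305.4 GPa, ρ = 3224 kg/m³
  material J: E = 202.1 GPa, ρ = 7803 kg/m³
  material L: M = 2.09×10⁻³
  material P: M = 1.79×10⁻³
  material W: M = 1.61×10⁻³
  material J: M = 0.752×10⁻³
  material A: M = 0.736×10⁻³
The maximum is for material L.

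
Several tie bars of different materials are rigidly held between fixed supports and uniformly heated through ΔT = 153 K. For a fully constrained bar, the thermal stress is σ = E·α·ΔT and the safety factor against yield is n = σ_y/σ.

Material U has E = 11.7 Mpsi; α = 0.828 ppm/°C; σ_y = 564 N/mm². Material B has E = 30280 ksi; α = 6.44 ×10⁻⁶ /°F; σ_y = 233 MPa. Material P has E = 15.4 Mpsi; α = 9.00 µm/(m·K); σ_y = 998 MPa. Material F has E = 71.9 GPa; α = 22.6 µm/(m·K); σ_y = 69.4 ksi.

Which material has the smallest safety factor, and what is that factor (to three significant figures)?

Per material, after unit conversion:
  material U: E = 80.67, α = 0.828, σ_y = 564.0 → σ = 10.2 MPa, n = 55.2
  material B: E = 208.8, α = 11.6, σ_y = 233.0 → σ = 370 MPa, n = 0.629
  material P: E = 106.2, α = 9.00, σ_y = 998.0 → σ = 146 MPa, n = 6.83
  material F: E = 71.90, α = 22.6, σ_y = 478.5 → σ = 249 MPa, n = 1.92
The minimum is material B at n = 0.629.

material B, n = 0.629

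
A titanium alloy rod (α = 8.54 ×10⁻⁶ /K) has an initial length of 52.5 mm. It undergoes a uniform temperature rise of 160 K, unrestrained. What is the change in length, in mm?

ΔL = α·L₀·ΔT = 8.54×10⁻⁶ × 52.5 mm × 160.0 K = 0.0717 mm.

0.0717 mm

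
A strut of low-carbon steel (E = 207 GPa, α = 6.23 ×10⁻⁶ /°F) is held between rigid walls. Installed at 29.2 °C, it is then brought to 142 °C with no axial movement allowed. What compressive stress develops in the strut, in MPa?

α = 6.23×10⁻⁶/°F × 9/5 = 11.2×10⁻⁶/K.
ΔT = 112.8 K. Constrained thermal stress σ = E·α·ΔT = 207.0×10³ MPa × 11.2×10⁻⁶ × 112.8 = 262 MPa (compressive).

262 MPa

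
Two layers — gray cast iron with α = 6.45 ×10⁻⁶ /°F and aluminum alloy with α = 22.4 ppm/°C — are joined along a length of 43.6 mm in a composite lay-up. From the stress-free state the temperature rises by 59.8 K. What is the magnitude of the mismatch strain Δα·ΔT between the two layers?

6.45×10⁻⁴

gray cast iron: α = 6.45×10⁻⁶/°F × 9/5 = 11.6×10⁻⁶/K.
Δα = |11.6 − 22.4|×10⁻⁶/K = 10.8×10⁻⁶/K.
Mismatch strain = Δα·ΔT = 10.8×10⁻⁶ × 59.8 = 6.45×10⁻⁴.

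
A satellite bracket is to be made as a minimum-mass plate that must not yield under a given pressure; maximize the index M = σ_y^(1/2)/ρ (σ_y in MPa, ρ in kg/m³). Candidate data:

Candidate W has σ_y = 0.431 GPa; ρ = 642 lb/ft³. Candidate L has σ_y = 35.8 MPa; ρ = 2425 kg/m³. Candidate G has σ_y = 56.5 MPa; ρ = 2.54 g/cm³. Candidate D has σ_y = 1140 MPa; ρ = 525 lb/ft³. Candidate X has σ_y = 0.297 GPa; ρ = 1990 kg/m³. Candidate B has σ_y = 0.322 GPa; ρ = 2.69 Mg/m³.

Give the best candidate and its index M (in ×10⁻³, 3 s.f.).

candidate X, M = 8.66×10⁻³

Convert each candidate to consistent units, then evaluate M:
  candidate W: σ_y = 431.0 MPa, ρ = 10280 kg/m³
  candidate L: σ_y = 35.80 MPa, ρ = 2425 kg/m³
  candidate G: σ_y = 56.50 MPa, ρ = 2540 kg/m³
  candidate D: σ_y = 1140 MPa, ρ = 8410 kg/m³
  candidate X: σ_y = 297.0 MPa, ρ = 1990 kg/m³
  candidate B: σ_y = 322.0 MPa, ρ = 2690 kg/m³
  candidate X: M = 8.66×10⁻³
  candidate B: M = 6.67×10⁻³
  candidate D: M = 4.01×10⁻³
  candidate G: M = 2.96×10⁻³
  candidate L: M = 2.47×10⁻³
  candidate W: M = 2.02×10⁻³
Candidate X has the largest M.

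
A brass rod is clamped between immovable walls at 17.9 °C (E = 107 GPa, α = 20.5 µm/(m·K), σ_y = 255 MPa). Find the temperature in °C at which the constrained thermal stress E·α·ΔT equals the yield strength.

134 °C

E·α·ΔT = 255.0 MPa ⇒ ΔT = 255.0 / (107.0×10³ × 20.5×10⁻⁶) = 116.3 K.
T = 17.9 + 116.3 = 134.2 °C.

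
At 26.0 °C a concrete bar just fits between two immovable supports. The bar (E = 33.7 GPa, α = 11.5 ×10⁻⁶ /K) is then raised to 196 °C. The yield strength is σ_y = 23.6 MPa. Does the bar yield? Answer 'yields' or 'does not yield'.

yields

ΔT = 170.0 K. Constrained thermal stress σ = E·α·ΔT = 33.70×10³ MPa × 11.5×10⁻⁶ × 170.0 = 65.9 MPa (compressive).
Compare to σ_y = 23.6 MPa: σ ≥ σ_y, so it yields.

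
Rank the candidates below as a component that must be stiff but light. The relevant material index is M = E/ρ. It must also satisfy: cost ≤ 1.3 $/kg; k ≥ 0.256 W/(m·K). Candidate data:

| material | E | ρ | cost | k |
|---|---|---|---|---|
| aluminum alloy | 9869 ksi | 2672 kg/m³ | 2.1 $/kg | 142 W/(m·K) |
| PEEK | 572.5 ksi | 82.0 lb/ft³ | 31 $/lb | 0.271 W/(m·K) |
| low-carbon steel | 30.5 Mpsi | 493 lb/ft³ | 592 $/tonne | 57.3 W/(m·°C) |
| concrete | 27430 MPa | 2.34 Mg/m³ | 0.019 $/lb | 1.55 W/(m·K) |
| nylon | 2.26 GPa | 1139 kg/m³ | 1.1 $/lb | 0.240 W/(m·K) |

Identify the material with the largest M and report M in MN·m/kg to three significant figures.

low-carbon steel, M = 26.6 MN·m/kg

Screen on constraints: cost ≤ 1.3 $/kg; k ≥ 0.256 W/(m·K). Survivors: low-carbon steel, concrete.
After converting to SI:
  low-carbon steel: E = 210.3 GPa, ρ = 7897 kg/m³
  concrete: E = 27.43 GPa, ρ = 2340 kg/m³
  low-carbon steel: M = 26.6 MN·m/kg
  concrete: M = 11.7 MN·m/kg
Highest index: low-carbon steel.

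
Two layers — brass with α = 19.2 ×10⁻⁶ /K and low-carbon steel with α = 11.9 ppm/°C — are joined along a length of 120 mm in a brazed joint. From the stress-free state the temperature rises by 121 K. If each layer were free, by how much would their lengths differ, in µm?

Δα = |19.2 − 11.9|×10⁻⁶/K = 7.30×10⁻⁶/K.
ΔL_mismatch = Δα·L·ΔT = 7.30×10⁻⁶ × 120.0 mm × 121.0 K = 106 µm.

106 µm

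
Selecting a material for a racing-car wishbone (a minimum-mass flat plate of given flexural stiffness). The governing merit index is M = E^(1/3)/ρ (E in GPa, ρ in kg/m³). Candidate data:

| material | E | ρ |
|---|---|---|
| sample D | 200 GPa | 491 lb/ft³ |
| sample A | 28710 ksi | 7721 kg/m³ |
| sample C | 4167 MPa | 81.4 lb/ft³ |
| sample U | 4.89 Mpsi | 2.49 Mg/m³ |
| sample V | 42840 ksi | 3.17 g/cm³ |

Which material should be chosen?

After converting to SI:
  sample D: E = 200.0 GPa, ρ = 7865 kg/m³
  sample A: E = 197.9 GPa, ρ = 7721 kg/m³
  sample C: E = 4.167 GPa, ρ = 1304 kg/m³
  sample U: E = 33.72 GPa, ρ = 2490 kg/m³
  sample V: E = 295.4 GPa, ρ = 3170 kg/m³
  sample V: M = 2.10×10⁻³
  sample U: M = 1.30×10⁻³
  sample C: M = 1.23×10⁻³
  sample A: M = 0.755×10⁻³
  sample D: M = 0.744×10⁻³
The maximum is for sample V.

sample V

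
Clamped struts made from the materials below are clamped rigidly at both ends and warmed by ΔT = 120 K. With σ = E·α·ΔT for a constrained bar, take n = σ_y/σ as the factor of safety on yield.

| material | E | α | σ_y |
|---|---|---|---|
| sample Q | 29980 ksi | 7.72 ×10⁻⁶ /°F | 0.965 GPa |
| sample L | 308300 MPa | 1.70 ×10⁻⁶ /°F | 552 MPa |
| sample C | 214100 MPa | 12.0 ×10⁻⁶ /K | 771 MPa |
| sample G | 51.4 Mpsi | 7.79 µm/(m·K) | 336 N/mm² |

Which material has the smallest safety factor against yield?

sample G

Converting E to GPa, α to ×10⁻⁶/K, σ_y to MPa, then σ and n for each:
  sample Q: E = 206.7, α = 13.9, σ_y = 965.0 → σ = 345 MPa, n = 2.80
  sample L: E = 308.3, α = 3.06, σ_y = 552.0 → σ = 113 MPa, n = 4.88
  sample C: E = 214.1, α = 12.0, σ_y = 771.0 → σ = 308 MPa, n = 2.50
  sample G: E = 354.4, α = 7.79, σ_y = 336.0 → σ = 331 MPa, n = 1.01
Sample G has the lowest safety factor, n = 1.01.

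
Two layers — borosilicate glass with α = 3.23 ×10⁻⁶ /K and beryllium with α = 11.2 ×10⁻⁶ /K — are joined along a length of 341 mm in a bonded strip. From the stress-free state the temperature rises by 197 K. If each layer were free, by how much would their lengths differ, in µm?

Δα = |3.23 − 11.2|×10⁻⁶/K = 7.97×10⁻⁶/K.
ΔL_mismatch = Δα·L·ΔT = 7.97×10⁻⁶ × 341.0 mm × 197.0 K = 535 µm.

535 µm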